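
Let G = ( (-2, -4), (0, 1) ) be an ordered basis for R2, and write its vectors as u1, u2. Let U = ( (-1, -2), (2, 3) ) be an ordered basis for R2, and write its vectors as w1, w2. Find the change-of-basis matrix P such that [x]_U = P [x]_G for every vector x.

Take x = uj: its G-coordinates are the j-th standard unit vector, so P e_j — column j of P — equals [uj]_U.
u1 = 2w1 + 0·w2, giving column 1 = (2, 0); repeating for each j gives P = [[2, -2], [0, -1]].

[[2, -2], [0, -1]]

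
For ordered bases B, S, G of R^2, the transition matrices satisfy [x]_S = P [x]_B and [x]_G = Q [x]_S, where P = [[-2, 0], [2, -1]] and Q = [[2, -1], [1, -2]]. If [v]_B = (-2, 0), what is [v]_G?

(12, 12)

Composing the changes, [v]_G = Q P [v]_B.
Q P = [[-6, 1], [-6, 2]]; applying this to (-2, 0) gives (12, 12).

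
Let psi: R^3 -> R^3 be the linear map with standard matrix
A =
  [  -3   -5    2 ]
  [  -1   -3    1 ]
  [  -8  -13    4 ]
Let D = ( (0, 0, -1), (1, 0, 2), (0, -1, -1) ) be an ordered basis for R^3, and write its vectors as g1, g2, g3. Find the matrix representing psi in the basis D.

[[-1, 3, -1], [-2, 1, 3], [1, -1, -2]]

With P the matrix whose columns are g1, ..., g3, [psi]_D = P^(-1) A P.
Column by column: psi(g1) = A g1 = (-2, -1, -4); its D-coordinates (-1, -2, 1) give column 1.
Continuing for each basis vector yields [psi]_D = [[-1, 3, -1], [-2, 1, 3], [1, -1, -2]].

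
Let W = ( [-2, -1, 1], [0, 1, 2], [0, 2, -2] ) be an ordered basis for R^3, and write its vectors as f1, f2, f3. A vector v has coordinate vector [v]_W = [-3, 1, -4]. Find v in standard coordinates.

[6, -4, 7]

The coordinates say v = -3f1 + f2 - 4f3; adding the scaled basis vectors gives [6, -4, 7].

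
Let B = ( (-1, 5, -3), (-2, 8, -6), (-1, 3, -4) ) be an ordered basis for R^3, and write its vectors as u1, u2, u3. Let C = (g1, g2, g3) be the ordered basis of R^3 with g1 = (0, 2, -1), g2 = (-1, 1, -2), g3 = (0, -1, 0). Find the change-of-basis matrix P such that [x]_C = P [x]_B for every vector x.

[[1, 2, 2], [1, 2, 1], [-2, -2, 2]]

Let M have columns uj and N have columns gj. Then for every x, N [x]_C = x = M [x]_B, so P = N^(-1) M.
Since det N = -1, N^(-1) has integer entries; multiplying gives P = [[1, 2, 2], [1, 2, 1], [-2, -2, 2]].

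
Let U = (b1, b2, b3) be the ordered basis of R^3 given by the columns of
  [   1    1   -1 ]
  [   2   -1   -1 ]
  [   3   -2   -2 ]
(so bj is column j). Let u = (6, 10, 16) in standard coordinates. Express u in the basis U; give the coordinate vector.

[u]_U is the unique c with M c = u, where M has columns b1, ..., b3.
Gaussian elimination on [M | u] yields c = (4, 0, -2).
Check: 4b1 + 0·b2 - 2b3 = (6, 10, 16).

(4, 0, -2)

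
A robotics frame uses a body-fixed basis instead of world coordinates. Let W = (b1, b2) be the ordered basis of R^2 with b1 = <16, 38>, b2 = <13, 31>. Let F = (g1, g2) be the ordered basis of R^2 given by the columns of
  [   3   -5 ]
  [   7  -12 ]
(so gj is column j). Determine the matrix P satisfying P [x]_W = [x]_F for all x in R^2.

Column j of P is [bj]_F, since P maps W-coordinates to F-coordinates.
Expressing b1 in F: b1 = 2g1 - 2g2, so column 1 of P is <2, -2>.
Doing the same for each bj gives P = [[2, 1], [-2, -2]].

[[2, 1], [-2, -2]]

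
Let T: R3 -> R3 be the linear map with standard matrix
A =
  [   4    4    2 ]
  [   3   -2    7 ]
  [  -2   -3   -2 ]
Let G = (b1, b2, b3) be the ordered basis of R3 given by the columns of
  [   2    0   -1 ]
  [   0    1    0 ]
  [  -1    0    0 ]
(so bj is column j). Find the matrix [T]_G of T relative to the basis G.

[[2, 3, -2], [-1, -2, -3], [-2, 2, 0]]

The j-th column of [T]_G is [T(bj)]_G.
T(b1) = A b1 = [6, -1, -2] = 2b1 - b2 - 2b3, so column 1 is [2, -1, -2].
Repeating for b2, b3 and assembling the columns gives [[2, 3, -2], [-1, -2, -3], [-2, 2, 0]].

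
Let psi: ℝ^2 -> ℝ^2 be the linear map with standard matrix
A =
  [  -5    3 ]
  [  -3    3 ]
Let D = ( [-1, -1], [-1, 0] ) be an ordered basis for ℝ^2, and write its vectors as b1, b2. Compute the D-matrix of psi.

With P the matrix whose columns are b1, b2, [psi]_D = P^(-1) A P.
Column by column: psi(b1) = A b1 = [2, 0]; its D-coordinates [0, -2] give column 1.
Continuing for each basis vector yields [psi]_D = [[0, -3], [-2, -2]].

[[0, -3], [-2, -2]]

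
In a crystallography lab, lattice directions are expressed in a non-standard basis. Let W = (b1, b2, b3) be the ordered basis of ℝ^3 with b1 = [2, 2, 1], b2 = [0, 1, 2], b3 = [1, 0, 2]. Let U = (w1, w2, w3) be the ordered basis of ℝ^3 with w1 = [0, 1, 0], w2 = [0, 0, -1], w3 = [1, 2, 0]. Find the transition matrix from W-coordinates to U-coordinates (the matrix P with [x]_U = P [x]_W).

Take x = bj: its W-coordinates are the j-th standard unit vector, so P e_j — column j of P — equals [bj]_U.
b1 = -2w1 - w2 + 2w3, giving column 1 = [-2, -1, 2]; repeating for each j gives P = [[-2, 1, -2], [-1, -2, -2], [2, 0, 1]].

[[-2, 1, -2], [-1, -2, -2], [2, 0, 1]]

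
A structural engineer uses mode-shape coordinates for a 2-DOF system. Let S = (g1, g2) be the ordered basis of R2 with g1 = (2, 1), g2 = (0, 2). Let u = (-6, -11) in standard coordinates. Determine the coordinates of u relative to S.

Write u = c_1 g1 + c_2 g2 and solve for the c_i.
System: 2c_1 + 0c_2 = -6, c_1 + 2c_2 = -11; solving gives c_1 = -3, c_2 = -4.
Check: -3g1 - 4g2 = (-6, -11).

(-3, -4)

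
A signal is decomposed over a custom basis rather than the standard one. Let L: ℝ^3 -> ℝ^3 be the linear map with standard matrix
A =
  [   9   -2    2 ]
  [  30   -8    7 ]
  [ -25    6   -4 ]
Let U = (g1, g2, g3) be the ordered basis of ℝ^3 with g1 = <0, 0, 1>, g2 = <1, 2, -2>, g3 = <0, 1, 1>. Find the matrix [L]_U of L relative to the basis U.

[[-3, -1, 3], [2, 1, 0], [3, -2, -1]]

The j-th column of [L]_U is [L(gj)]_U.
L(g1) = A g1 = <2, 7, -4> = -3g1 + 2g2 + 3g3, so column 1 is <-3, 2, 3>.
Repeating for g2, g3 and assembling the columns gives [[-3, -1, 3], [2, 1, 0], [3, -2, -1]].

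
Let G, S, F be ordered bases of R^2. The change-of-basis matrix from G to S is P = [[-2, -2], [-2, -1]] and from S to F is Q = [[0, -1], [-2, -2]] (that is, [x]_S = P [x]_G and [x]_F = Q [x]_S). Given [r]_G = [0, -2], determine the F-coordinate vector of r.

Apply P to get S-coordinates [4, 2], then Q to get F-coordinates.
The result is [r]_F = [-2, -12].

[-2, -12]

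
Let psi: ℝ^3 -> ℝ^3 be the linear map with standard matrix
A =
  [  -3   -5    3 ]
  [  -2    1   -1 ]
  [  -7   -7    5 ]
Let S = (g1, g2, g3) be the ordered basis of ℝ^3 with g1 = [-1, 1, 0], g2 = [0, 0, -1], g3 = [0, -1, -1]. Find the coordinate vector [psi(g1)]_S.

Column 1 of [psi]_S is the S-coordinate vector of psi(g1).
In standard coordinates psi(g1) = A g1 = [-2, 3, 0].
Converting to S: [-2, 3, 0] = 2g1 + g2 - g3, so the coordinate vector is [2, 1, -1].

[2, 1, -1]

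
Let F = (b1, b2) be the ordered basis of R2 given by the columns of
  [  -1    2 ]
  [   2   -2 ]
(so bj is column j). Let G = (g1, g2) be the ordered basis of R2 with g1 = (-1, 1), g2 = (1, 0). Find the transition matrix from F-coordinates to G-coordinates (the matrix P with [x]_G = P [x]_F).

[[2, -2], [1, 0]]

Take x = bj: its F-coordinates are the j-th standard unit vector, so P e_j — column j of P — equals [bj]_G.
b1 = 2g1 + g2, giving column 1 = (2, 1); repeating for each j gives P = [[2, -2], [1, 0]].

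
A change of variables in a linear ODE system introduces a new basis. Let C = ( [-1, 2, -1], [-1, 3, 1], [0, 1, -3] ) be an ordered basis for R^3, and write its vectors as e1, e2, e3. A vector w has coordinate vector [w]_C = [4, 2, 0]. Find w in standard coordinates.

The coordinates say w = 4e1 + 2e2 + 0·e3; adding the scaled basis vectors gives [-6, 14, -2].

[-6, 14, -2]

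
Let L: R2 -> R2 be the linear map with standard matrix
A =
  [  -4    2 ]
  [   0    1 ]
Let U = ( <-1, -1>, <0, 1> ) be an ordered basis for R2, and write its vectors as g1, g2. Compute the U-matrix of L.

Let P have columns g1, g2. Then [L]_U = P^(-1) A P.
Here det P = -1, so P^(-1) is integer; computing A P first and then P^(-1)(A P) gives [[-2, -2], [-3, -1]].

[[-2, -2], [-3, -1]]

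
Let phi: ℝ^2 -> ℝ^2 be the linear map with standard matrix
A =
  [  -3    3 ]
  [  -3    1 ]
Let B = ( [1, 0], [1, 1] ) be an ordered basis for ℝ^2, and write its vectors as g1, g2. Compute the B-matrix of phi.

The j-th column of [phi]_B is [phi(gj)]_B.
phi(g1) = A g1 = [-3, -3] = 0·g1 - 3g2, so column 1 is [0, -3].
Repeating for g2 and assembling the columns gives [[0, 2], [-3, -2]].

[[0, 2], [-3, -2]]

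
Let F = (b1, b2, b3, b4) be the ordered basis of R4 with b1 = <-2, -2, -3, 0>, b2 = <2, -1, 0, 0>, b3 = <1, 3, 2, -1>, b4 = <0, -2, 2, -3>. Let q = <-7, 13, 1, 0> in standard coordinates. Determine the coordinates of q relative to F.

<1, -4, 3, -1>

Write q = c_1 b1 + ... + c_4 b4 and solve for the c_i.
Row-reducing the augmented matrix [M | q] gives c = (1, -4, 3, -1).
Check: b1 - 4b2 + 3b3 - b4 = <-7, 13, 1, 0>.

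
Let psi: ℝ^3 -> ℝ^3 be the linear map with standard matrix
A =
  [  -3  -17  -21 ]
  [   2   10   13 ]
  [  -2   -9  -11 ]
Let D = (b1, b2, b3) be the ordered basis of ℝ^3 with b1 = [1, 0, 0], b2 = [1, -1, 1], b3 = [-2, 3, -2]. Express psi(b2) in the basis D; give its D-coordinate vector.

[-3, -2, 1]

Column 2 of [psi]_D is the D-coordinate vector of psi(b2).
In standard coordinates psi(b2) = A b2 = [-7, 5, -4].
Converting to D: [-7, 5, -4] = -3b1 - 2b2 + b3, so the coordinate vector is [-3, -2, 1].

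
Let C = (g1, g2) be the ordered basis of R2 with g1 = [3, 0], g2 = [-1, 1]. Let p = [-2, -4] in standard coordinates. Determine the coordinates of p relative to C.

[-2, -4]

[p]_C is the unique c with M c = p, where M has columns g1, g2.
System: 3c_1 - c_2 = -2, 0c_1 + c_2 = -4; solving gives c_1 = -2, c_2 = -4.
Check: -2g1 - 4g2 = [-2, -4].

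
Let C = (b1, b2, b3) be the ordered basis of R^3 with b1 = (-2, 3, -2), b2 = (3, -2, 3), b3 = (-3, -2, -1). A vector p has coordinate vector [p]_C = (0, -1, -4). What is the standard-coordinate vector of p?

By definition p = 0·b1 - b2 - 4b3.
Summing componentwise gives (9, 10, 1).

(9, 10, 1)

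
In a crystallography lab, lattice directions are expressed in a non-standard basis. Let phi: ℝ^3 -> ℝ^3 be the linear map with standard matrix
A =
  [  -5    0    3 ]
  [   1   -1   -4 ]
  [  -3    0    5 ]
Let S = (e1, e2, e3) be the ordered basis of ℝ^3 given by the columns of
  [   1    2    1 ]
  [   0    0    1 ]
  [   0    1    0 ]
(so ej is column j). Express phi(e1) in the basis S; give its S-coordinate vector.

Column 1 of [phi]_S is the S-coordinate vector of phi(e1).
In standard coordinates phi(e1) = A e1 = (-5, 1, -3).
Converting to S: (-5, 1, -3) = 0·e1 - 3e2 + e3, so the coordinate vector is (0, -3, 1).

(0, -3, 1)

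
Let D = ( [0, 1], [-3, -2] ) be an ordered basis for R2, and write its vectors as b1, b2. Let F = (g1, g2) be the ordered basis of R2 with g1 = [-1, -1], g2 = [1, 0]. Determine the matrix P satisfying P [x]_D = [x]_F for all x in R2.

Take x = bj: its D-coordinates are the j-th standard unit vector, so P e_j — column j of P — equals [bj]_F.
b1 = -g1 - g2, giving column 1 = [-1, -1]; repeating for each j gives P = [[-1, 2], [-1, -1]].

[[-1, 2], [-1, -1]]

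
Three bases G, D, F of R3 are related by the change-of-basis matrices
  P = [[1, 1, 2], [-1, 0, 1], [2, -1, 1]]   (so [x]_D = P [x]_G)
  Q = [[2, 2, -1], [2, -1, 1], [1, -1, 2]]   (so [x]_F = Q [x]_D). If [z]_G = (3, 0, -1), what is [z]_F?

Apply P to get D-coordinates (1, -4, 5), then Q to get F-coordinates.
The result is [z]_F = (-11, 11, 15).

(-11, 11, 15)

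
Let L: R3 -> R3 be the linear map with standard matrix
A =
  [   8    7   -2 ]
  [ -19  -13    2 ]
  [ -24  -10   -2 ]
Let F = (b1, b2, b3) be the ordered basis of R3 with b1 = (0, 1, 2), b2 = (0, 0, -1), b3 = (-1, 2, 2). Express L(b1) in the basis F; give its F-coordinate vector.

(-3, 2, -3)

Compute L(b1) = A b1 = (3, -9, -14) in standard coordinates.
Then write this in F-coordinates: solve for y in y_1 b1 + ... + y_3 b3 = (3, -9, -14).
This gives y = (-3, 2, -3), which is column 1 of [L]_F.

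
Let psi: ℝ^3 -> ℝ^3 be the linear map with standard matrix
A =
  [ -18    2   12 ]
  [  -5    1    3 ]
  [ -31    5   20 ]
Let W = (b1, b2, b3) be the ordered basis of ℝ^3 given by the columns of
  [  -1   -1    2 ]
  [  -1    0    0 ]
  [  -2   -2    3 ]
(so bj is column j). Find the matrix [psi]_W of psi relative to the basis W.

Let P have columns b1, ..., b3. Then [psi]_W = P^(-1) A P.
Here det P = 1, so P^(-1) is integer; computing A P first and then P^(-1)(A P) gives [[2, 1, 1], [2, -1, 3], [-2, -3, 2]].

[[2, 1, 1], [2, -1, 3], [-2, -3, 2]]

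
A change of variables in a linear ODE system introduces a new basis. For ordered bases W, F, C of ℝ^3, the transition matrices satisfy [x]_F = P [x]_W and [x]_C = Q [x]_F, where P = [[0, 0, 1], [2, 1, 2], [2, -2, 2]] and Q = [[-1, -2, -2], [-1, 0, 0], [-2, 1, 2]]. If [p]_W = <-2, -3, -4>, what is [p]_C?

Apply P to get F-coordinates <-4, -15, -6>, then Q to get C-coordinates.
The result is [p]_C = <46, 4, -19>.

<46, 4, -19>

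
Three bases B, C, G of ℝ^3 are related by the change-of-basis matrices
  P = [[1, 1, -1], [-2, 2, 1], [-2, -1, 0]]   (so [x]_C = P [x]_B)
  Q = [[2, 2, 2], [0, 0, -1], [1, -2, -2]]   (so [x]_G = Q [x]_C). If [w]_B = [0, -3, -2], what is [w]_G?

[-12, -3, 9]

Composing the changes, [w]_G = Q P [w]_B.
Q P = [[-6, 4, 0], [2, 1, 0], [9, -1, -3]]; applying this to [0, -3, -2] gives [-12, -3, 9].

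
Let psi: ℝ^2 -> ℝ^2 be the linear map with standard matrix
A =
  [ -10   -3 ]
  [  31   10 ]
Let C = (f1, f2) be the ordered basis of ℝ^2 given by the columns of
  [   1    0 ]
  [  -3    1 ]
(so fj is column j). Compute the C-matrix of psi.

[[-1, -3], [-2, 1]]

The j-th column of [psi]_C is [psi(fj)]_C.
psi(f1) = A f1 = <-1, 1> = -f1 - 2f2, so column 1 is <-1, -2>.
Repeating for f2 and assembling the columns gives [[-1, -3], [-2, 1]].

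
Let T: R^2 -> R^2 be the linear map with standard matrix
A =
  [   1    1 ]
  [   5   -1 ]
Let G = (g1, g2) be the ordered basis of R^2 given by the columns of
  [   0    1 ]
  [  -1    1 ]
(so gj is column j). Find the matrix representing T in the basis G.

[[-2, -2], [-1, 2]]

With P the matrix whose columns are g1, g2, [T]_G = P^(-1) A P.
Column by column: T(g1) = A g1 = (-1, 1); its G-coordinates (-2, -1) give column 1.
Continuing for each basis vector yields [T]_G = [[-2, -2], [-1, 2]].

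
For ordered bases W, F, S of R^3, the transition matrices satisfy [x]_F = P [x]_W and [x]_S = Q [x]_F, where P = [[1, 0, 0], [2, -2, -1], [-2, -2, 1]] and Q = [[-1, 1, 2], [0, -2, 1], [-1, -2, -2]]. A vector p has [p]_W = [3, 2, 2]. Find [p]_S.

Composing the changes, [p]_S = Q P [p]_W.
Q P = [[-3, -6, 1], [-6, 2, 3], [-1, 8, 0]]; applying this to [3, 2, 2] gives [-19, -8, 13].

[-19, -8, 13]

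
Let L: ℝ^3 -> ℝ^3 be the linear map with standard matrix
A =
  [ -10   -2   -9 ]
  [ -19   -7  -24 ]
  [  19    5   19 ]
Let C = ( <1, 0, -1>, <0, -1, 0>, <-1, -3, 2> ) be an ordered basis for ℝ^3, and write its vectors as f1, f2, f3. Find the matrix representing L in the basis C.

With P the matrix whose columns are f1, ..., f3, [L]_C = P^(-1) A P.
Column by column: L(f1) = A f1 = <-1, 5, 0>; its C-coordinates <-2, -2, -1> give column 1.
Continuing for each basis vector yields [L]_C = [[-2, -1, 0], [-2, 2, 2], [-1, -3, 2]].

[[-2, -1, 0], [-2, 2, 2], [-1, -3, 2]]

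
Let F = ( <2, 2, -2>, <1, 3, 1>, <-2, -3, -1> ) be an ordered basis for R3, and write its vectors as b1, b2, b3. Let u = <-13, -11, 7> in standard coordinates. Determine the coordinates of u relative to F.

<-4, 3, 4>

[u]_F is the unique c with M c = u, where M has columns b1, ..., b3.
Gaussian elimination on [M | u] yields c = (-4, 3, 4).
Check: -4b1 + 3b2 + 4b3 = <-13, -11, 7>.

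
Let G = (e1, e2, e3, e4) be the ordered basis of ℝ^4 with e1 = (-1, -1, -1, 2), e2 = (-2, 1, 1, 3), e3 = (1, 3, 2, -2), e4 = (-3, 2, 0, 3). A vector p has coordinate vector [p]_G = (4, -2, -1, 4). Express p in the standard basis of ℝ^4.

(-13, -1, -8, 16)

The coordinates say p = 4e1 - 2e2 - e3 + 4e4; adding the scaled basis vectors gives (-13, -1, -8, 16).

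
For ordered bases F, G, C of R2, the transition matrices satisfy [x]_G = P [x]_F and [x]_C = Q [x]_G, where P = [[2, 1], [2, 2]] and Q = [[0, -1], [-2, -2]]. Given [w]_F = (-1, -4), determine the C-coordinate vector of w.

(10, 32)

First [w]_G = P [w]_F = (-6, -10).
Then [w]_C = Q [w]_G = (10, 32).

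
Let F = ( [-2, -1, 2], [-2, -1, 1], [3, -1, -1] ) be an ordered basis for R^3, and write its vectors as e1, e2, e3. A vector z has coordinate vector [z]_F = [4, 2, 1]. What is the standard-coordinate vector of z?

[-9, -7, 9]

z = M [z]_F, where M has columns e1, ..., e3.
Carrying out the matrix-vector product, z = [-9, -7, 9].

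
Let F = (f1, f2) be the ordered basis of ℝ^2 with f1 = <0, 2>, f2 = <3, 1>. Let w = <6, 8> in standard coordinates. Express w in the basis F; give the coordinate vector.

[w]_F is the unique c with M c = w, where M has columns f1, f2.
System: 0c_1 + 3c_2 = 6, 2c_1 + c_2 = 8; solving gives c_1 = 3, c_2 = 2.
Check: 3f1 + 2f2 = <6, 8>.

<3, 2>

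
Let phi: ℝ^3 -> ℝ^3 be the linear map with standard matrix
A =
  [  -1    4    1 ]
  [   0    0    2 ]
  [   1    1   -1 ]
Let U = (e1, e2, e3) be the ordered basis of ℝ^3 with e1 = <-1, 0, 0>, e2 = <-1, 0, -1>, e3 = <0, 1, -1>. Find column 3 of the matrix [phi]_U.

<-3, 0, -2>

Compute phi(e3) = A e3 = <3, -2, 2> in standard coordinates.
Then write this in U-coordinates: solve for y in y_1 e1 + ... + y_3 e3 = <3, -2, 2>.
This gives y = <-3, 0, -2>, which is column 3 of [phi]_U.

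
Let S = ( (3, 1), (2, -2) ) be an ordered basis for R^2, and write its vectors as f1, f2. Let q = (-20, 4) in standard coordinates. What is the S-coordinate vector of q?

Write q = c_1 f1 + c_2 f2 and solve for the c_i.
System: 3c_1 + 2c_2 = -20, c_1 - 2c_2 = 4; solving gives c_1 = -4, c_2 = -4.
Check: -4f1 - 4f2 = (-20, 4).

(-4, -4)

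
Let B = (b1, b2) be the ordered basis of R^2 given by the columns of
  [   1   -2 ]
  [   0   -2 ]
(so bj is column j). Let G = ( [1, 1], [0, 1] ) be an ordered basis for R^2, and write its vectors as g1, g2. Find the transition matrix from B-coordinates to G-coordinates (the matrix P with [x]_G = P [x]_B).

[[1, -2], [-1, 0]]

Take x = bj: its B-coordinates are the j-th standard unit vector, so P e_j — column j of P — equals [bj]_G.
b1 = g1 - g2, giving column 1 = [1, -1]; repeating for each j gives P = [[1, -2], [-1, 0]].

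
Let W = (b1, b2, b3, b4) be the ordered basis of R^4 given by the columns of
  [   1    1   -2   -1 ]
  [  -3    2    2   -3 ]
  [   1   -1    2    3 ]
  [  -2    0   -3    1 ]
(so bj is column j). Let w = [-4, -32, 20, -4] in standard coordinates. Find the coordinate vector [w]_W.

[w]_W is the unique c with M c = w, where M has columns b1, ..., b4.
Solving this 4x4 system gives c = (4, -4, 0, 4).
Check: 4b1 - 4b2 + 0·b3 + 4b4 = [-4, -32, 20, -4].

[4, -4, 0, 4]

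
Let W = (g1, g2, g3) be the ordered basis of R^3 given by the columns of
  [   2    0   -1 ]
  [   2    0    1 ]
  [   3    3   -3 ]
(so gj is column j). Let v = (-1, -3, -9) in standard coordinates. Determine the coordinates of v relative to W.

(-1, -3, -1)

Write v = c_1 g1 + ... + c_3 g3 and solve for the c_i.
Row-reducing the augmented matrix [M | v] gives c = (-1, -3, -1).
Check: -g1 - 3g2 - g3 = (-1, -3, -9).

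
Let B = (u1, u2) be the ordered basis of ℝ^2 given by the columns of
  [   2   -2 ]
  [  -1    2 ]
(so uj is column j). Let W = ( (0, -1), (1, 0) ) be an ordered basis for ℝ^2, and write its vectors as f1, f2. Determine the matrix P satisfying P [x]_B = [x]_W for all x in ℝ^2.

Let M have columns uj and N have columns fj. Then for every x, N [x]_W = x = M [x]_B, so P = N^(-1) M.
Since det N = 1, N^(-1) has integer entries; multiplying gives P = [[1, -2], [2, -2]].

[[1, -2], [2, -2]]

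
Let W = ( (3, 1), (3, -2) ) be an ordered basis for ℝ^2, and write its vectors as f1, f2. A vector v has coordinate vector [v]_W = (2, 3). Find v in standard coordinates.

v = M [v]_W, where M has columns f1, f2.
Carrying out the matrix-vector product, v = (15, -4).

(15, -4)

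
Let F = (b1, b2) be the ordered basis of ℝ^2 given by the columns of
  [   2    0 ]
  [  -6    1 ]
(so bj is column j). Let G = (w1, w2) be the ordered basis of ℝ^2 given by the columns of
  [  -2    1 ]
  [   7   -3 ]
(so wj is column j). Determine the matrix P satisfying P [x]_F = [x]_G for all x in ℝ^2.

[[0, 1], [2, 2]]

Take x = bj: its F-coordinates are the j-th standard unit vector, so P e_j — column j of P — equals [bj]_G.
b1 = 0·w1 + 2w2, giving column 1 = <0, 2>; repeating for each j gives P = [[0, 1], [2, 2]].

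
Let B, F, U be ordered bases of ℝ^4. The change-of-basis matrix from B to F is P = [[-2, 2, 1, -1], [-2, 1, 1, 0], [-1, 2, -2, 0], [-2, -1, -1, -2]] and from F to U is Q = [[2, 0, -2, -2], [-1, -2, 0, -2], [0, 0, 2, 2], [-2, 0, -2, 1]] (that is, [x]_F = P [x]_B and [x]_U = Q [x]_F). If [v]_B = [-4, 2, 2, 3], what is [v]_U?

[18, -31, 4, -32]

Composing the changes, [v]_U = Q P [v]_B.
Q P = [[2, 2, 8, 2], [10, -2, -1, 5], [-6, 2, -6, -4], [4, -9, 1, 0]]; applying this to [-4, 2, 2, 3] gives [18, -31, 4, -32].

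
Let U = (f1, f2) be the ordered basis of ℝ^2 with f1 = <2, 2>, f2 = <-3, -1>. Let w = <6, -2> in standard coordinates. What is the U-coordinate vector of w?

<-3, -4>

Write w = c_1 f1 + c_2 f2 and solve for the c_i.
System: 2c_1 - 3c_2 = 6, 2c_1 - c_2 = -2; solving gives c_1 = -3, c_2 = -4.
Check: -3f1 - 4f2 = <6, -2>.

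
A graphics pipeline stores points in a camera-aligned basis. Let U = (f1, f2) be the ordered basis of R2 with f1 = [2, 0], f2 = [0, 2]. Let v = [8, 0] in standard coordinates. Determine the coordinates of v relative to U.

Write v = c_1 f1 + c_2 f2 and solve for the c_i.
System: 2c_1 + 0c_2 = 8, 0c_1 + 2c_2 = 0; solving gives c_1 = 4, c_2 = 0.
Check: 4f1 + 0·f2 = [8, 0].

[4, 0]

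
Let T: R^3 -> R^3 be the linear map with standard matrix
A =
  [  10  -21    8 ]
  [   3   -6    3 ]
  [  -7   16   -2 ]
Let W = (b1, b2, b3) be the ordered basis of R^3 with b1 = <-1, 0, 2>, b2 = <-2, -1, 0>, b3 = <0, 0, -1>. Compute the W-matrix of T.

The j-th column of [T]_W is [T(bj)]_W.
T(b1) = A b1 = <6, 3, 3> = 0·b1 - 3b2 - 3b3, so column 1 is <0, -3, -3>.
Repeating for b2, b3 and assembling the columns gives [[0, -1, 2], [-3, 0, 3], [-3, 0, 2]].

[[0, -1, 2], [-3, 0, 3], [-3, 0, 2]]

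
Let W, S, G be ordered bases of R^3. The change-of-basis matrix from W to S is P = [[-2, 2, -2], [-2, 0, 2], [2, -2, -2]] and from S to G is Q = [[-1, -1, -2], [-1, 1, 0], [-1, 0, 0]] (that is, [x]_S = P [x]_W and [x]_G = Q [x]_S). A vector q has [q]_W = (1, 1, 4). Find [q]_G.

First [q]_S = P [q]_W = (-8, 6, -8).
Then [q]_G = Q [q]_S = (18, 14, 8).

(18, 14, 8)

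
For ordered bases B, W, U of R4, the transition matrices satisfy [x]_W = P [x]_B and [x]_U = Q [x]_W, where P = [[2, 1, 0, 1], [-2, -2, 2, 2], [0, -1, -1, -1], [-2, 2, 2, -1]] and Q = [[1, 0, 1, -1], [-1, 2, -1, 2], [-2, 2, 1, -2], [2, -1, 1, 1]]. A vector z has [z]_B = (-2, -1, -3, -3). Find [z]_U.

Apply P to get W-coordinates (-8, -6, 7, -1), then Q to get U-coordinates.
The result is [z]_U = (0, -13, 13, -4).

(0, -13, 13, -4)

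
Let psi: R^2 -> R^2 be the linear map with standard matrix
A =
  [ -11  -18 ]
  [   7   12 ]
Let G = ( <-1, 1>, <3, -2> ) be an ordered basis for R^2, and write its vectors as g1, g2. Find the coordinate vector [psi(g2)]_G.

Compute psi(g2) = A g2 = <3, -3> in standard coordinates.
Then write this in G-coordinates: solve for y in y_1 g1 + y_2 g2 = <3, -3>.
This gives y = <-3, 0>, which is column 2 of [psi]_G.

<-3, 0>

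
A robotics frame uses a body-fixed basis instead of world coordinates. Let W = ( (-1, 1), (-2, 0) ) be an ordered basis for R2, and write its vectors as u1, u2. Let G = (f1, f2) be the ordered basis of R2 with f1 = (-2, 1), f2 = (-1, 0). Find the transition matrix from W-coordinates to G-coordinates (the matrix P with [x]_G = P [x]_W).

Let M have columns uj and N have columns fj. Then for every x, N [x]_G = x = M [x]_W, so P = N^(-1) M.
Since det N = 1, N^(-1) has integer entries; multiplying gives P = [[1, 0], [-1, 2]].

[[1, 0], [-1, 2]]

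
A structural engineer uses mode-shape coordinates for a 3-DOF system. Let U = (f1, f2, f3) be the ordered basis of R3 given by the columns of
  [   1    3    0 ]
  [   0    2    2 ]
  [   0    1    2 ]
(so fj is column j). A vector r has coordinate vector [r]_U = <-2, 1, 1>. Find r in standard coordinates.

By definition r = -2f1 + f2 + f3.
Summing componentwise gives <1, 4, 3>.

<1, 4, 3>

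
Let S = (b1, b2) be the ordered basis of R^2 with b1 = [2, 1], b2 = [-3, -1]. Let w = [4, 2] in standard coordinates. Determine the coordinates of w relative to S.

Write w = c_1 b1 + c_2 b2 and solve for the c_i.
System: 2c_1 - 3c_2 = 4, c_1 - c_2 = 2; solving gives c_1 = 2, c_2 = 0.
Check: 2b1 + 0·b2 = [4, 2].

[2, 0]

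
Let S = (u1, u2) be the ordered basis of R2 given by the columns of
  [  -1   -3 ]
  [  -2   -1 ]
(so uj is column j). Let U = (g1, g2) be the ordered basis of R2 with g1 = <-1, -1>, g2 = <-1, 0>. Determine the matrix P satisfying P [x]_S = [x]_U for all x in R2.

[[2, 1], [-1, 2]]

Take x = uj: its S-coordinates are the j-th standard unit vector, so P e_j — column j of P — equals [uj]_U.
u1 = 2g1 - g2, giving column 1 = <2, -1>; repeating for each j gives P = [[2, 1], [-1, 2]].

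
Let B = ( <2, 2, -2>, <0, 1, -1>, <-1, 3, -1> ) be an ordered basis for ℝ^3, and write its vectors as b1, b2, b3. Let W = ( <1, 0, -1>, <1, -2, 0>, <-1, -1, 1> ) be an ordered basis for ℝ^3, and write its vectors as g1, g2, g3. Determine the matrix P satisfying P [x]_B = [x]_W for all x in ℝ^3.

Take x = bj: its B-coordinates are the j-th standard unit vector, so P e_j — column j of P — equals [bj]_W.
b1 = 0·g1 + 0·g2 - 2g3, giving column 1 = <0, 0, -2>; repeating for each j gives P = [[0, 2, 2], [0, -1, -2], [-2, 1, 1]].

[[0, 2, 2], [0, -1, -2], [-2, 1, 1]]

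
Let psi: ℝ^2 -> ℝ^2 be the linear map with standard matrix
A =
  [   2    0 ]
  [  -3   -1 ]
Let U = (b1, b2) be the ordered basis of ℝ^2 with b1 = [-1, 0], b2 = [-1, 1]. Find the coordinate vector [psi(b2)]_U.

[0, 2]

Compute psi(b2) = A b2 = [-2, 2] in standard coordinates.
Then write this in U-coordinates: solve for y in y_1 b1 + y_2 b2 = [-2, 2].
This gives y = [0, 2], which is column 2 of [psi]_U.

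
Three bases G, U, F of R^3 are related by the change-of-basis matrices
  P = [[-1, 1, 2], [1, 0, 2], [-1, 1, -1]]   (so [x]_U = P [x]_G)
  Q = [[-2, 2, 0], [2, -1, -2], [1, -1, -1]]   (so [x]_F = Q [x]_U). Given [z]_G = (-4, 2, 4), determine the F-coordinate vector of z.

First [z]_U = P [z]_G = (14, 4, 2).
Then [z]_F = Q [z]_U = (-20, 20, 8).

(-20, 20, 8)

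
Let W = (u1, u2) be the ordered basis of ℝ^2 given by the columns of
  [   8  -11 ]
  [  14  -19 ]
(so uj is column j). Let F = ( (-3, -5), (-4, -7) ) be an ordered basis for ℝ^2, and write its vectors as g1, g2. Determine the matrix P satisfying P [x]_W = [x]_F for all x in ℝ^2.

[[0, 1], [-2, 2]]

Let M have columns uj and N have columns gj. Then for every x, N [x]_F = x = M [x]_W, so P = N^(-1) M.
Since det N = 1, N^(-1) has integer entries; multiplying gives P = [[0, 1], [-2, 2]].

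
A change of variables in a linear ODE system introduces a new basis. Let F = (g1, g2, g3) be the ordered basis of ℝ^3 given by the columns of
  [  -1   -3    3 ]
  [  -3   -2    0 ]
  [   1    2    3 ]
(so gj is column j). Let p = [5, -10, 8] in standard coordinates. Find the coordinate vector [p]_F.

[4, -1, 2]

[p]_F is the unique c with M c = p, where M has columns g1, ..., g3.
Solving this 3x3 system gives c = (4, -1, 2).
Check: 4g1 - g2 + 2g3 = [5, -10, 8].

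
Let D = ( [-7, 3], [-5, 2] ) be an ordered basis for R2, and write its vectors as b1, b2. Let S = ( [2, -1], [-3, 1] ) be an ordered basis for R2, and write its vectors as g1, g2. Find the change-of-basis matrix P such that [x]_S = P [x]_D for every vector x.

Take x = bj: its D-coordinates are the j-th standard unit vector, so P e_j — column j of P — equals [bj]_S.
b1 = -2g1 + g2, giving column 1 = [-2, 1]; repeating for each j gives P = [[-2, -1], [1, 1]].

[[-2, -1], [1, 1]]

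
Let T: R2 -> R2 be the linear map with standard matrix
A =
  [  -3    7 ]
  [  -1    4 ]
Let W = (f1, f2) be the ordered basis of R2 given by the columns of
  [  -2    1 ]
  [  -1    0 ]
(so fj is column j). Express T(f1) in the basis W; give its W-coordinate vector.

Compute T(f1) = A f1 = [-1, -2] in standard coordinates.
Then write this in W-coordinates: solve for y in y_1 f1 + y_2 f2 = [-1, -2].
This gives y = [2, 3], which is column 1 of [T]_W.

[2, 3]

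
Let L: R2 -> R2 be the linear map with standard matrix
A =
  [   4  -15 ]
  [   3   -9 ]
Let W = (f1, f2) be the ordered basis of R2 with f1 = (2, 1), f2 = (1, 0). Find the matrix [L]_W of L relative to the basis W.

With P the matrix whose columns are f1, f2, [L]_W = P^(-1) A P.
Column by column: L(f1) = A f1 = (-7, -3); its W-coordinates (-3, -1) give column 1.
Continuing for each basis vector yields [L]_W = [[-3, 3], [-1, -2]].

[[-3, 3], [-1, -2]]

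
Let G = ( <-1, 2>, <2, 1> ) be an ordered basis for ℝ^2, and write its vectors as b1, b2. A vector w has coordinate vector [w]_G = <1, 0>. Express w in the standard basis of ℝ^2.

w = M [w]_G, where M has columns b1, b2.
Carrying out the matrix-vector product, w = <-1, 2>.

<-1, 2>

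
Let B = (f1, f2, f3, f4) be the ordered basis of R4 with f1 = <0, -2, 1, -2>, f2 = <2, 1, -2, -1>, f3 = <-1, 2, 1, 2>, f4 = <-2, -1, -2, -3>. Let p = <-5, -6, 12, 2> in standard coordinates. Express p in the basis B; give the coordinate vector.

<3, -3, 1, -1>

We seek scalars with c_1 f1 + ... + c_4 f4 = p; equivalently solve M c = p where the columns of M are f1, ..., f4.
Gaussian elimination on [M | p] yields c = (3, -3, 1, -1).
Check: 3f1 - 3f2 + f3 - f4 = <-5, -6, 12, 2>.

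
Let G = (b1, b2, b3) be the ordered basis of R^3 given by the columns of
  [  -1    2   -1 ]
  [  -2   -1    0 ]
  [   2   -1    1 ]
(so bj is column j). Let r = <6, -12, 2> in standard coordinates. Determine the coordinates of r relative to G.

We seek scalars with c_1 b1 + ... + c_3 b3 = r; equivalently solve M c = r where the columns of M are b1, ..., b3.
Row-reducing the augmented matrix [M | r] gives c = (4, 4, -2).
Check: 4b1 + 4b2 - 2b3 = <6, -12, 2>.

<4, 4, -2>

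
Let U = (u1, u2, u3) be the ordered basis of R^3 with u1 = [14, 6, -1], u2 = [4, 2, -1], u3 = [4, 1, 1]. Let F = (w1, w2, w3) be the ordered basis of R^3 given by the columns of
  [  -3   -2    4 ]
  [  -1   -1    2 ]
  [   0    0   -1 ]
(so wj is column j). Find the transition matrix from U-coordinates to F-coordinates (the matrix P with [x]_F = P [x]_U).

[[-2, 0, -2], [-2, 0, -1], [1, 1, -1]]

Take x = uj: its U-coordinates are the j-th standard unit vector, so P e_j — column j of P — equals [uj]_F.
u1 = -2w1 - 2w2 + w3, giving column 1 = [-2, -2, 1]; repeating for each j gives P = [[-2, 0, -2], [-2, 0, -1], [1, 1, -1]].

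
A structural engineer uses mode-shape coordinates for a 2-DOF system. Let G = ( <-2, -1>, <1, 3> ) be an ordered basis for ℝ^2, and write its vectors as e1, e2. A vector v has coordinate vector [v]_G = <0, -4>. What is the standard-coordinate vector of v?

<-4, -12>

The coordinates say v = 0·e1 - 4e2; adding the scaled basis vectors gives <-4, -12>.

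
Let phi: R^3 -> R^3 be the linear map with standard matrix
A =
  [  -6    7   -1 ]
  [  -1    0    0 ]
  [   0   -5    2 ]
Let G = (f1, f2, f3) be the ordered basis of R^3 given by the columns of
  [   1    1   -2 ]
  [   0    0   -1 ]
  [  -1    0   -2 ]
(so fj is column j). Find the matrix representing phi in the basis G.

With P the matrix whose columns are f1, ..., f3, [phi]_G = P^(-1) A P.
Column by column: phi(f1) = A f1 = <-5, -1, -2>; its G-coordinates <0, -3, 1> give column 1.
Continuing for each basis vector yields [phi]_G = [[0, -2, 3], [-3, -2, 0], [1, 1, -2]].

[[0, -2, 3], [-3, -2, 0], [1, 1, -2]]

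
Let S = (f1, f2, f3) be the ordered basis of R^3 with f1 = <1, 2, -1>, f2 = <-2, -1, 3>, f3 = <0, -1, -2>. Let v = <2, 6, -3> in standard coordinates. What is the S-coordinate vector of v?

We seek scalars with c_1 f1 + ... + c_3 f3 = v; equivalently solve M c = v where the columns of M are f1, ..., f3.
Row-reducing the augmented matrix [M | v] gives c = (4, 1, 1).
Check: 4f1 + f2 + f3 = <2, 6, -3>.

<4, 1, 1>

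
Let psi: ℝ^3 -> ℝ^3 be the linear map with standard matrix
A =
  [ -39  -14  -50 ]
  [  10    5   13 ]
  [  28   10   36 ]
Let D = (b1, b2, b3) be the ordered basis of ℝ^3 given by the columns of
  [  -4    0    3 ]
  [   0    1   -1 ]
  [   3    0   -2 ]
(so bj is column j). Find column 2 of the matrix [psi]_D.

Compute psi(b2) = A b2 = [-14, 5, 10] in standard coordinates.
Then write this in D-coordinates: solve for y in y_1 b1 + ... + y_3 b3 = [-14, 5, 10].
This gives y = [2, 3, -2], which is column 2 of [psi]_D.

[2, 3, -2]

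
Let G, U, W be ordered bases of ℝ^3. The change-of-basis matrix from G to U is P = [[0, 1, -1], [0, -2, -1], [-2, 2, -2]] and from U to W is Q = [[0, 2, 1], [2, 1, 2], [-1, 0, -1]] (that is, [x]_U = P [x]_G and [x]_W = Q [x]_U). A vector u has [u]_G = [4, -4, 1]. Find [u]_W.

[-4, -39, 23]

First [u]_U = P [u]_G = [-5, 7, -18].
Then [u]_W = Q [u]_U = [-4, -39, 23].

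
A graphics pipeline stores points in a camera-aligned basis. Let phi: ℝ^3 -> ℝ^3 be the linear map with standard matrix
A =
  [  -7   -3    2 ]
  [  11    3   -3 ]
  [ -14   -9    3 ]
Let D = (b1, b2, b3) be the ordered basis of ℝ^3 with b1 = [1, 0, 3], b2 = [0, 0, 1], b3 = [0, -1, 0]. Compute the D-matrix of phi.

Let P have columns b1, ..., b3. Then [phi]_D = P^(-1) A P.
Here det P = 1, so P^(-1) is integer; computing A P first and then P^(-1)(A P) gives [[-1, 2, 3], [-2, -3, 0], [-2, 3, 3]].

[[-1, 2, 3], [-2, -3, 0], [-2, 3, 3]]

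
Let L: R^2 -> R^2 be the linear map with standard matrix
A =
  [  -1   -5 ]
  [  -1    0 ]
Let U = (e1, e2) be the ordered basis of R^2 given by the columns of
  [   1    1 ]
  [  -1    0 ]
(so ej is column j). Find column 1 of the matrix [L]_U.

Compute L(e1) = A e1 = <4, -1> in standard coordinates.
Then write this in U-coordinates: solve for y in y_1 e1 + y_2 e2 = <4, -1>.
This gives y = <1, 3>, which is column 1 of [L]_U.

<1, 3>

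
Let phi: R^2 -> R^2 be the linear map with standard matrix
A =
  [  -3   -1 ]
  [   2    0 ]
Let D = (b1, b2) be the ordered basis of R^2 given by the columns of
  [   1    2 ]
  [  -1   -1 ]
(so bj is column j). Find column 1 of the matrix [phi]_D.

<-2, 0>

Column 1 of [phi]_D is the D-coordinate vector of phi(b1).
In standard coordinates phi(b1) = A b1 = <-2, 2>.
Converting to D: <-2, 2> = -2b1 + 0·b2, so the coordinate vector is <-2, 0>.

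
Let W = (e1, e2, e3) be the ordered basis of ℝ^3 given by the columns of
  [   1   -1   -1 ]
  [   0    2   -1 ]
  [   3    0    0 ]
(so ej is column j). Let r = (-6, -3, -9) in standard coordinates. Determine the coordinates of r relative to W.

Write r = c_1 e1 + ... + c_3 e3 and solve for the c_i.
Solving this 3x3 system gives c = (-3, 0, 3).
Check: -3e1 + 0·e2 + 3e3 = (-6, -3, -9).

(-3, 0, 3)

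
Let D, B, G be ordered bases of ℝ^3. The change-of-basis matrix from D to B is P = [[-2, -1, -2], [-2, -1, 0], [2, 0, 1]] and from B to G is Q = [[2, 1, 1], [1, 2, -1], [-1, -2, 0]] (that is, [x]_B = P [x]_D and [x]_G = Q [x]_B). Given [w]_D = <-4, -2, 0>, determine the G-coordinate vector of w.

<22, 38, -30>

Apply P to get B-coordinates <10, 10, -8>, then Q to get G-coordinates.
The result is [w]_G = <22, 38, -30>.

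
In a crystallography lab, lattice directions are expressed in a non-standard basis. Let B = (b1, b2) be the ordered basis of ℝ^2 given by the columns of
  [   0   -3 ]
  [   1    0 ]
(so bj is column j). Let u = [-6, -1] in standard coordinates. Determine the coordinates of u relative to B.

Write u = c_1 b1 + c_2 b2 and solve for the c_i.
System: 0c_1 - 3c_2 = -6, c_1 + 0c_2 = -1; solving gives c_1 = -1, c_2 = 2.
Check: -b1 + 2b2 = [-6, -1].

[-1, 2]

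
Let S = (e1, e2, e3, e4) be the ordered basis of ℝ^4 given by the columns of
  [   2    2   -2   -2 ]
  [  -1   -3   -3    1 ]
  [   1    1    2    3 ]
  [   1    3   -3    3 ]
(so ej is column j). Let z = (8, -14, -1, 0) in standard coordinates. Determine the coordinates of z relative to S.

We seek scalars with c_1 e1 + ... + c_4 e4 = z; equivalently solve M c = z where the columns of M are e1, ..., e4.
Gaussian elimination on [M | z] yields c = (0, 3, 1, -2).
Check: 0·e1 + 3e2 + e3 - 2e4 = (8, -14, -1, 0).

(0, 3, 1, -2)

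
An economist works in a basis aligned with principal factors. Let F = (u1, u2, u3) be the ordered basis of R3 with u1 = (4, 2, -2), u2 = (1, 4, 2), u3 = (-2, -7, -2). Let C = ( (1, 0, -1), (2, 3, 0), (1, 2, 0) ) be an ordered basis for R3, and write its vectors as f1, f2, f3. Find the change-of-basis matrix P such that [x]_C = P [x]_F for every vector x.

Let M have columns uj and N have columns fj. Then for every x, N [x]_C = x = M [x]_F, so P = N^(-1) M.
Since det N = -1, N^(-1) has integer entries; multiplying gives P = [[2, -2, 2], [2, 2, -1], [-2, -1, -2]].

[[2, -2, 2], [2, 2, -1], [-2, -1, -2]]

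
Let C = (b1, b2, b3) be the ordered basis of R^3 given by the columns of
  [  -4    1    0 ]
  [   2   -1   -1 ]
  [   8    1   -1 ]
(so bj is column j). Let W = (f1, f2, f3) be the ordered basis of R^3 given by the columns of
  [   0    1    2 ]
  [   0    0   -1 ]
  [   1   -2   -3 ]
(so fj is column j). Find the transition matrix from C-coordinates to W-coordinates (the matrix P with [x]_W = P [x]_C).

Column j of P is [bj]_W, since P maps C-coordinates to W-coordinates.
Expressing b1 in W: b1 = 2f1 + 0·f2 - 2f3, so column 1 of P is <2, 0, -2>.
Doing the same for each bj gives P = [[2, 2, -2], [0, -1, -2], [-2, 1, 1]].

[[2, 2, -2], [0, -1, -2], [-2, 1, 1]]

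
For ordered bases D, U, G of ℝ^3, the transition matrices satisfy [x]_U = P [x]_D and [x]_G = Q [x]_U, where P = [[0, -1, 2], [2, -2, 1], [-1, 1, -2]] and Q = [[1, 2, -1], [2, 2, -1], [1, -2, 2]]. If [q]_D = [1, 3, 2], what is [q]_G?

[-1, 0, 1]

Composing the changes, [q]_G = Q P [q]_D.
Q P = [[5, -6, 6], [5, -7, 8], [-6, 5, -4]]; applying this to [1, 3, 2] gives [-1, 0, 1].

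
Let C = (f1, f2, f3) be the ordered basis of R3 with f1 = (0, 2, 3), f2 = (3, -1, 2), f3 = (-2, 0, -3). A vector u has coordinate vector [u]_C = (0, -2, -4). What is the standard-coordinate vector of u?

(2, 2, 8)

By definition u = 0·f1 - 2f2 - 4f3.
Summing componentwise gives (2, 2, 8).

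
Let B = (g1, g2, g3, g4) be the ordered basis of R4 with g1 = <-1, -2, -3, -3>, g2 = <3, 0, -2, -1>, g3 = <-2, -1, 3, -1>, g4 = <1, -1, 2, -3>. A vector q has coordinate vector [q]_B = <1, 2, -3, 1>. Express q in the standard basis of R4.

The coordinates say q = g1 + 2g2 - 3g3 + g4; adding the scaled basis vectors gives <12, 0, -14, -5>.

<12, 0, -14, -5>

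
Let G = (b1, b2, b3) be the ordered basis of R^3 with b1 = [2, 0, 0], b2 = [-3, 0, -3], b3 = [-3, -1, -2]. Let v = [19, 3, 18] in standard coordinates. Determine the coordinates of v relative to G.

[-1, -4, -3]

Write v = c_1 b1 + ... + c_3 b3 and solve for the c_i.
Solving this 3x3 system gives c = (-1, -4, -3).
Check: -b1 - 4b2 - 3b3 = [19, 3, 18].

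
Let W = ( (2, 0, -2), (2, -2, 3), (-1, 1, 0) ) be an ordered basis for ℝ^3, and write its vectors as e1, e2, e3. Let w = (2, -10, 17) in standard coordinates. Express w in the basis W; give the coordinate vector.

(-4, 3, -4)

[w]_W is the unique c with M c = w, where M has columns e1, ..., e3.
Solving this 3x3 system gives c = (-4, 3, -4).
Check: -4e1 + 3e2 - 4e3 = (2, -10, 17).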